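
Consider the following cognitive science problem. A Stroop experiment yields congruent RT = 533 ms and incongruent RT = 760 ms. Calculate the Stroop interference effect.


Stroop effect = RT(incongruent) - RT(congruent)
= 760 - 533
= 227 ms


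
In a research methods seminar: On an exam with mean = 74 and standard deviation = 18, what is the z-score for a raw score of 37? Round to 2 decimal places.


z = (X - mu) / sigma
= (37 - 74) / 18
= -37 / 18
= -2.06


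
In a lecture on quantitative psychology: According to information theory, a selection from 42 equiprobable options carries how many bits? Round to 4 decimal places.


H = log2(n)
H = log2(42)
= 5.3923


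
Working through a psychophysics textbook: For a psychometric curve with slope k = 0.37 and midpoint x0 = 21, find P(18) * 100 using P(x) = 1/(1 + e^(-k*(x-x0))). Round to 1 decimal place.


P(x) = 1/(1 + e^(-0.37*(18 - 21)))
Exponent = -0.37 * -3 = 1.11
e^(1.11) = 3.034358
P = 1/(1 + 3.034358) = 0.247871
Percentage = 24.8


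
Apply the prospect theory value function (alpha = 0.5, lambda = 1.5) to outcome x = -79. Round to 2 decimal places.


Since x = -79 < 0, use v(x) = -lambda*(-x)^alpha
(-x) = 79
79^0.5 = 8.8882
v(-79) = -1.5 * 8.8882
= -13.33


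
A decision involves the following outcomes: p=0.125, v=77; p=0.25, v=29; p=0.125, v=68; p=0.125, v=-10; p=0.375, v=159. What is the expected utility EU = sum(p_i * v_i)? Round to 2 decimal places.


EU = sum(p_i * v_i)
0.125 * 77 = 9.625
0.25 * 29 = 7.25
0.125 * 68 = 8.5
0.125 * -10 = -1.25
0.375 * 159 = 59.625
EU = 9.625 + 7.25 + 8.5 + -1.25 + 59.625
= 83.75


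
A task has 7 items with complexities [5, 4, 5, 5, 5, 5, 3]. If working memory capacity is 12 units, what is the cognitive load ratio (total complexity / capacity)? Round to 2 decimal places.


Total complexity = 5 + 4 + 5 + 5 + 5 + 5 + 3 = 32
Load = total / capacity = 32 / 12
= 2.67


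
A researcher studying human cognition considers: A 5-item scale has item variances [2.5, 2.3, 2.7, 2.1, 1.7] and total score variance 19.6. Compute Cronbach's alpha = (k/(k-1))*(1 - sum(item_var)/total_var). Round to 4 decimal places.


alpha = (k/(k-1)) * (1 - sum(s_i^2)/s_total^2)
sum(item variances) = 11.3
k/(k-1) = 5/4 = 1.25
1 - 11.3/19.6 = 1 - 0.576531 = 0.423469
alpha = 1.25 * 0.423469
= 0.5293


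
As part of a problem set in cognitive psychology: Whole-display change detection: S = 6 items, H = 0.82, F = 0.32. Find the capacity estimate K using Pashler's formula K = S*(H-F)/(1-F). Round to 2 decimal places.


K = S * (H - F) / (1 - F)
H - F = 0.5
1 - F = 0.68
K = 6 * 0.5 / 0.68
= 4.41


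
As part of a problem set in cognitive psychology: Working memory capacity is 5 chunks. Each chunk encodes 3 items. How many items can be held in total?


Total items = chunks * items_per_chunk
= 5 * 3
= 15


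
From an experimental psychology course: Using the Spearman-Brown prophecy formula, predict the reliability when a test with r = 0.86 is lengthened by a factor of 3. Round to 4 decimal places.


r_new = n*r / (1 + (n-1)*r)
Numerator = 3 * 0.86 = 2.58
Denominator = 1 + 2 * 0.86 = 2.72
r_new = 2.58 / 2.72
= 0.9485


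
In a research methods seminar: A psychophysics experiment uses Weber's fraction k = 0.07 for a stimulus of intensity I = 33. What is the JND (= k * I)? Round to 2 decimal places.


JND = k * I
JND = 0.07 * 33
= 2.31


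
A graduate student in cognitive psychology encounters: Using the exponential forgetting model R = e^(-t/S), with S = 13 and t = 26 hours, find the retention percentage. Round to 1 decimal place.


R = e^(-t/S)
-t/S = -26/13 = -2.0
R = e^(-2.0) = 0.135335
Percentage = 0.135335 * 100
= 13.5


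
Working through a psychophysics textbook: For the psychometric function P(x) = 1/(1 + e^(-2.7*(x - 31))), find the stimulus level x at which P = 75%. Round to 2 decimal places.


At P = 0.75: 0.75 = 1/(1 + e^(-k*(x-x0)))
Solving: e^(-k*(x-x0)) = 1/3
x = x0 + ln(3)/k
ln(3) = 1.0986
x = 31 + 1.0986/2.7
= 31 + 0.4069
= 31.41


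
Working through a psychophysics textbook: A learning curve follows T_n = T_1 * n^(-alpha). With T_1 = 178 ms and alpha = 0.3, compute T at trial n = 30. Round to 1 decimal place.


T_n = 178 * 30^(-0.3)
30^(-0.3) = 0.360465
T_n = 178 * 0.360465
= 64.2 ms


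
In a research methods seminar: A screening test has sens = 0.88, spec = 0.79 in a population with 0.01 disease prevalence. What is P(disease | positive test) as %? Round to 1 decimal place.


PPV = (sens * prev) / (sens * prev + (1-spec) * (1-prev))
Numerator = 0.88 * 0.01 = 0.0088
P(positive and no disease) = (1 - spec) * (1 - prev) = (1 - 0.79) * (1 - 0.01) = 0.2079
Denominator = 0.0088 + 0.2079 = 0.2167
PPV = 0.0088 / 0.2167 = 0.040609
As percentage = 4.1


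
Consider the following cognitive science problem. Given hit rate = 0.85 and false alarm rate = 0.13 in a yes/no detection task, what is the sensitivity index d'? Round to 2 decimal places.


d' = z(HR) - z(FAR)
z(0.85) = 1.0364
z(0.13) = -1.1264
d' = 1.0364 - -1.1264
= 2.16


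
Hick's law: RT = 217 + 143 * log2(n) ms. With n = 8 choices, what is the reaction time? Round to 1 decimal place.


RT = 217 + 143 * log2(8)
log2(8) = 3.0
RT = 217 + 143 * 3.0
= 217 + 429.0
= 646.0 ms


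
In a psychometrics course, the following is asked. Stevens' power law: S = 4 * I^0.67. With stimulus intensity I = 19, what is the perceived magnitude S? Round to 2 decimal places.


S = 4 * 19^0.67
19^0.67 = 7.1906
S = 4 * 7.1906
= 28.76


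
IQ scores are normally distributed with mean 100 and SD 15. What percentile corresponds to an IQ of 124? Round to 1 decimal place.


z = (IQ - mean) / SD
z = (124 - 100) / 15 = 1.6
Percentile = Phi(1.6) * 100
Phi(1.6) = 0.945201
= 94.5


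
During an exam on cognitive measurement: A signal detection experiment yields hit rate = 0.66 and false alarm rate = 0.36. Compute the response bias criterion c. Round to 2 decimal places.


c = -0.5 * (z(HR) + z(FAR))
z(0.66) = 0.4125
z(0.36) = -0.3585
c = -0.5 * (0.4125 + -0.3585)
= -0.5 * 0.054
= -0.03


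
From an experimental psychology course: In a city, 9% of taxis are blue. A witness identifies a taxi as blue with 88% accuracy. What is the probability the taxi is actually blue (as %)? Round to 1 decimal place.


P(blue | says blue) = P(says blue | blue)*P(blue) / [P(says blue | blue)*P(blue) + P(says blue | not blue)*P(not blue)]
Numerator = 0.88 * 0.09 = 0.0792
False identification = 0.12 * 0.91 = 0.1092
P = 0.0792 / (0.0792 + 0.1092)
= 0.0792 / 0.1884
As percentage = 42.0


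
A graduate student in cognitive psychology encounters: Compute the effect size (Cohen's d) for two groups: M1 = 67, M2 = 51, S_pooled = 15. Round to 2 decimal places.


Cohen's d = (M1 - M2) / S_pooled
= (67 - 51) / 15
= 16 / 15
= 1.07


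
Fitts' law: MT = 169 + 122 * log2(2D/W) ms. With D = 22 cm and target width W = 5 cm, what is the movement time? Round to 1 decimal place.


MT = 169 + 122 * log2(2*22/5)
2D/W = 8.8
log2(8.8) = 3.1375
MT = 169 + 122 * 3.1375
= 551.8 ms


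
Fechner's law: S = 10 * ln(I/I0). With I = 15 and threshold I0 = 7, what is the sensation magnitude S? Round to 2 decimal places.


S = 10 * ln(15/7)
I/I0 = 2.142857
ln(2.142857) = 0.7621
S = 10 * 0.7621
= 7.62


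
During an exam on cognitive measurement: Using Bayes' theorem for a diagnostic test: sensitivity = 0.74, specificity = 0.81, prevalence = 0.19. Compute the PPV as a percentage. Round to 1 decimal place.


PPV = (sens * prev) / (sens * prev + (1-spec) * (1-prev))
Numerator = 0.74 * 0.19 = 0.1406
P(positive and no disease) = (1 - spec) * (1 - prev) = (1 - 0.81) * (1 - 0.19) = 0.1539
Denominator = 0.1406 + 0.1539 = 0.2945
PPV = 0.1406 / 0.2945 = 0.477419
As percentage = 47.7


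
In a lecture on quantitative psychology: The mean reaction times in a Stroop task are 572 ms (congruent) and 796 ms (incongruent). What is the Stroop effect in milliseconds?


Stroop effect = RT(incongruent) - RT(congruent)
= 796 - 572
= 224 ms


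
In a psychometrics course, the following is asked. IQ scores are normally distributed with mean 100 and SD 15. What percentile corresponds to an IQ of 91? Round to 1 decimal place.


z = (IQ - mean) / SD
z = (91 - 100) / 15 = -0.6
Percentile = Phi(-0.6) * 100
Phi(-0.6) = 0.274253
= 27.4


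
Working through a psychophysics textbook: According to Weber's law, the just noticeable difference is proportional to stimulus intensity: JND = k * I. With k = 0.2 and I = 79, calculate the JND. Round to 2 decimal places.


JND = k * I
JND = 0.2 * 79
= 15.80


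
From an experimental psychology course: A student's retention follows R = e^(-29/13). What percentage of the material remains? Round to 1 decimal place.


R = e^(-t/S)
-t/S = -29/13 = -2.230769
R = e^(-2.230769) = 0.107446
Percentage = 0.107446 * 100
= 10.7


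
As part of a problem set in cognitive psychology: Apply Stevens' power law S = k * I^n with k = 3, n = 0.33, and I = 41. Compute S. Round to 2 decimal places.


S = 3 * 41^0.33
41^0.33 = 3.4058
S = 3 * 3.4058
= 10.22


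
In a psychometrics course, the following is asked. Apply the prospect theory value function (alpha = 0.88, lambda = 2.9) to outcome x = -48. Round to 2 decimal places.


Since x = -48 < 0, use v(x) = -lambda*(-x)^alpha
(-x) = 48
48^0.88 = 30.1642
v(-48) = -2.9 * 30.1642
= -87.48


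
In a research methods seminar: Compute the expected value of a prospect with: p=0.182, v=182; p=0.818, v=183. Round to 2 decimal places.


EU = sum(p_i * v_i)
0.182 * 182 = 33.124
0.818 * 183 = 149.694
EU = 33.124 + 149.694
= 182.82


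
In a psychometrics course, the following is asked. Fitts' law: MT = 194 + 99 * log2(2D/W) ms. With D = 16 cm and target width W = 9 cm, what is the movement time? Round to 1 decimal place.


MT = 194 + 99 * log2(2*16/9)
2D/W = 3.555556
log2(3.555556) = 1.8301
MT = 194 + 99 * 1.8301
= 375.2 ms


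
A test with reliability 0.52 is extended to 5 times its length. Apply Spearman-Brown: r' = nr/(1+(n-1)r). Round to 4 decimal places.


r_new = n*r / (1 + (n-1)*r)
Numerator = 5 * 0.52 = 2.6
Denominator = 1 + 4 * 0.52 = 3.08
r_new = 2.6 / 3.08
= 0.8442


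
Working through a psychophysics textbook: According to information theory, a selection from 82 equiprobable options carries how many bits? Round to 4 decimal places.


H = log2(n)
H = log2(82)
= 6.3576


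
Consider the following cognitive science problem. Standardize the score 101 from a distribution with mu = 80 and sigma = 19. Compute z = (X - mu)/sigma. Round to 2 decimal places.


z = (X - mu) / sigma
= (101 - 80) / 19
= 21 / 19
= 1.11


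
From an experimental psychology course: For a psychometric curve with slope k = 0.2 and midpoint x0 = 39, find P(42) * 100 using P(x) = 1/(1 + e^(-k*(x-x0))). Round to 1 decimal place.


P(x) = 1/(1 + e^(-0.2*(42 - 39)))
Exponent = -0.2 * 3 = -0.6
e^(-0.6) = 0.548812
P = 1/(1 + 0.548812) = 0.645656
Percentage = 64.6


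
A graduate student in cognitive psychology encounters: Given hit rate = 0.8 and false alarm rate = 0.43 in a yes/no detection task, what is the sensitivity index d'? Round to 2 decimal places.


d' = z(HR) - z(FAR)
z(0.8) = 0.8416
z(0.43) = -0.1764
d' = 0.8416 - -0.1764
= 1.02


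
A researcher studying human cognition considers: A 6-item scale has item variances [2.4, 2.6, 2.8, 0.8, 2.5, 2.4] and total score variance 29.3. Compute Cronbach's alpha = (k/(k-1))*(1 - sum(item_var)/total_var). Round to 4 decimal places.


alpha = (k/(k-1)) * (1 - sum(s_i^2)/s_total^2)
sum(item variances) = 13.5
k/(k-1) = 6/5 = 1.2
1 - 13.5/29.3 = 1 - 0.460751 = 0.539249
alpha = 1.2 * 0.539249
= 0.6471


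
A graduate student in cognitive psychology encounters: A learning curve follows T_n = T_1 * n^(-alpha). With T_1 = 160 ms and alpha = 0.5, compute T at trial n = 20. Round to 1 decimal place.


T_n = 160 * 20^(-0.5)
20^(-0.5) = 0.223607
T_n = 160 * 0.223607
= 35.8 ms


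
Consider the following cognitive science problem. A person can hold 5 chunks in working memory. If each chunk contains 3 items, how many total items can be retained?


Total items = chunks * items_per_chunk
= 5 * 3
= 15


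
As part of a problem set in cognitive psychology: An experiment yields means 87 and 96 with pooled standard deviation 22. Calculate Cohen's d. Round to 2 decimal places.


Cohen's d = (M1 - M2) / S_pooled
= (87 - 96) / 22
= -9 / 22
= -0.41


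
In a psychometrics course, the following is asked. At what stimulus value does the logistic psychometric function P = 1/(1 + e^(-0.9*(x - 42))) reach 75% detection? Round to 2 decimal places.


At P = 0.75: 0.75 = 1/(1 + e^(-k*(x-x0)))
Solving: e^(-k*(x-x0)) = 1/3
x = x0 + ln(3)/k
ln(3) = 1.0986
x = 42 + 1.0986/0.9
= 42 + 1.2207
= 43.22


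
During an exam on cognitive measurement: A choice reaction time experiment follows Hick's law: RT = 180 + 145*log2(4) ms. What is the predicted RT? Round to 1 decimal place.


RT = 180 + 145 * log2(4)
log2(4) = 2.0
RT = 180 + 145 * 2.0
= 180 + 290.0
= 470.0 ms


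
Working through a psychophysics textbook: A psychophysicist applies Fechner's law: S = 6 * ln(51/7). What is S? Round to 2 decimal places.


S = 6 * ln(51/7)
I/I0 = 7.285714
ln(7.285714) = 1.9859
S = 6 * 1.9859
= 11.92


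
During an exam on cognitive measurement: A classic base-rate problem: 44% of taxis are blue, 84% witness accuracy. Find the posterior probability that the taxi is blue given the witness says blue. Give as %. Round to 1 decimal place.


P(blue | says blue) = P(says blue | blue)*P(blue) / [P(says blue | blue)*P(blue) + P(says blue | not blue)*P(not blue)]
Numerator = 0.84 * 0.44 = 0.3696
False identification = 0.16 * 0.56 = 0.0896
P = 0.3696 / (0.3696 + 0.0896)
= 0.3696 / 0.4592
As percentage = 80.5


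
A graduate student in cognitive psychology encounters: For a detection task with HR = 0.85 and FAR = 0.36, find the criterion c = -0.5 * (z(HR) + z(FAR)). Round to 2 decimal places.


c = -0.5 * (z(HR) + z(FAR))
z(0.85) = 1.0364
z(0.36) = -0.3585
c = -0.5 * (1.0364 + -0.3585)
= -0.5 * 0.6779
= -0.34


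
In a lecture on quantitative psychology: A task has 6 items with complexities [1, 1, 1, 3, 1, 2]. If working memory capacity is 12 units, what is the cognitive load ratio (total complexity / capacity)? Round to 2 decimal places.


Total complexity = 1 + 1 + 1 + 3 + 1 + 2 = 9
Load = total / capacity = 9 / 12
= 0.75


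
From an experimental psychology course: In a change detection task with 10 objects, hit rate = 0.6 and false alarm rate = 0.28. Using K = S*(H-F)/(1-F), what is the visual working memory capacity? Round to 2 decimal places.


K = S * (H - F) / (1 - F)
H - F = 0.32
1 - F = 0.72
K = 10 * 0.32 / 0.72
= 4.44


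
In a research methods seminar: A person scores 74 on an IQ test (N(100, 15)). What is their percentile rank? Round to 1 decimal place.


z = (IQ - mean) / SD
z = (74 - 100) / 15 = -1.7333
Percentile = Phi(-1.7333) * 100
Phi(-1.7333) = 0.041521
= 4.2


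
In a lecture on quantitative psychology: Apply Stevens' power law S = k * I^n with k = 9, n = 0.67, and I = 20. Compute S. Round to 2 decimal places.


S = 9 * 20^0.67
20^0.67 = 7.442
S = 9 * 7.442
= 66.98


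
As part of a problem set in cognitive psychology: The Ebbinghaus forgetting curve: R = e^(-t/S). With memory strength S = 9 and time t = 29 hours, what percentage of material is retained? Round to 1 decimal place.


R = e^(-t/S)
-t/S = -29/9 = -3.222222
R = e^(-3.222222) = 0.039866
Percentage = 0.039866 * 100
= 4.0


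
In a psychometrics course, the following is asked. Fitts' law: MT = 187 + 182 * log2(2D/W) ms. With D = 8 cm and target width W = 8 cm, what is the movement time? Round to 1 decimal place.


MT = 187 + 182 * log2(2*8/8)
2D/W = 2.0
log2(2.0) = 1.0
MT = 187 + 182 * 1.0
= 369.0 ms


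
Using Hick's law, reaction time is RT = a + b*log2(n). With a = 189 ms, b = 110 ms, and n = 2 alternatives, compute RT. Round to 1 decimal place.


RT = 189 + 110 * log2(2)
log2(2) = 1.0
RT = 189 + 110 * 1.0
= 189 + 110.0
= 299.0 ms


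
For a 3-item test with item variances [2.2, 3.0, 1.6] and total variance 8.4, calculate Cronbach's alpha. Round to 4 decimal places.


alpha = (k/(k-1)) * (1 - sum(s_i^2)/s_total^2)
sum(item variances) = 6.8
k/(k-1) = 3/2 = 1.5
1 - 6.8/8.4 = 1 - 0.809524 = 0.190476
alpha = 1.5 * 0.190476
= 0.2857


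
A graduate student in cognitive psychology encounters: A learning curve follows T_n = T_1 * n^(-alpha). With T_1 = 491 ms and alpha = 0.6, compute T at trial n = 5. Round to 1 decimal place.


T_n = 491 * 5^(-0.6)
5^(-0.6) = 0.380731
T_n = 491 * 0.380731
= 186.9 ms


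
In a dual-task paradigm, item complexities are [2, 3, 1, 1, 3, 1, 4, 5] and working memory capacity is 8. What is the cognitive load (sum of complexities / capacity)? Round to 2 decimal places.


Total complexity = 2 + 3 + 1 + 1 + 3 + 1 + 4 + 5 = 20
Load = total / capacity = 20 / 8
= 2.50


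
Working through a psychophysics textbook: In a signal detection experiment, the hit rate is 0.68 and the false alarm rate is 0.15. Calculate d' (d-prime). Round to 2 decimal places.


d' = z(HR) - z(FAR)
z(0.68) = 0.4677
z(0.15) = -1.0364
d' = 0.4677 - -1.0364
= 1.50


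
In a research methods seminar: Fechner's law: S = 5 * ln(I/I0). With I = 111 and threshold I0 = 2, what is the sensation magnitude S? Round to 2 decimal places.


S = 5 * ln(111/2)
I/I0 = 55.5
ln(55.5) = 4.0164
S = 5 * 4.0164
= 20.08


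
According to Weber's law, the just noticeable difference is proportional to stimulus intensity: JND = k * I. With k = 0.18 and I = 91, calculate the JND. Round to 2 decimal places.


JND = k * I
JND = 0.18 * 91
= 16.38


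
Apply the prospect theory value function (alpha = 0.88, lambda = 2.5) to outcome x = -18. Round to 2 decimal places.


Since x = -18 < 0, use v(x) = -lambda*(-x)^alpha
(-x) = 18
18^0.88 = 12.7245
v(-18) = -2.5 * 12.7245
= -31.81


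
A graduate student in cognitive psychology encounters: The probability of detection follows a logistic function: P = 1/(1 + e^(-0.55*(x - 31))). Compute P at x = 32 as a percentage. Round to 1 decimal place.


P(x) = 1/(1 + e^(-0.55*(32 - 31)))
Exponent = -0.55 * 1 = -0.55
e^(-0.55) = 0.57695
P = 1/(1 + 0.57695) = 0.634136
Percentage = 63.4


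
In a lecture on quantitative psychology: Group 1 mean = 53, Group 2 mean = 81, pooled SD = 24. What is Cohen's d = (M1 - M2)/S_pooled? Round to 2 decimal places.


Cohen's d = (M1 - M2) / S_pooled
= (53 - 81) / 24
= -28 / 24
= -1.17


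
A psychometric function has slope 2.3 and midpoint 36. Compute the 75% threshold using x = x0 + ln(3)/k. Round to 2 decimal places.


At P = 0.75: 0.75 = 1/(1 + e^(-k*(x-x0)))
Solving: e^(-k*(x-x0)) = 1/3
x = x0 + ln(3)/k
ln(3) = 1.0986
x = 36 + 1.0986/2.3
= 36 + 0.4777
= 36.48


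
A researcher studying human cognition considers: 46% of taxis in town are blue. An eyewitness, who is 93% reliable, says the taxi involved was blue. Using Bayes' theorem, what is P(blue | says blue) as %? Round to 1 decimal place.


P(blue | says blue) = P(says blue | blue)*P(blue) / [P(says blue | blue)*P(blue) + P(says blue | not blue)*P(not blue)]
Numerator = 0.93 * 0.46 = 0.4278
False identification = 0.07 * 0.54 = 0.0378
P = 0.4278 / (0.4278 + 0.0378)
= 0.4278 / 0.4656
As percentage = 91.9


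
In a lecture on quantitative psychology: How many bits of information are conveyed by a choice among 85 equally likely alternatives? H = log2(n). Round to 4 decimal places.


H = log2(n)
H = log2(85)
= 6.4094


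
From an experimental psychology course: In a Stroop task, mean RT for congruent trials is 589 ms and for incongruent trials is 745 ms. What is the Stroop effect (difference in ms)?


Stroop effect = RT(incongruent) - RT(congruent)
= 745 - 589
= 156 ms


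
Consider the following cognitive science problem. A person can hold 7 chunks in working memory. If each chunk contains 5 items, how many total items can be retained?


Total items = chunks * items_per_chunk
= 7 * 5
= 35


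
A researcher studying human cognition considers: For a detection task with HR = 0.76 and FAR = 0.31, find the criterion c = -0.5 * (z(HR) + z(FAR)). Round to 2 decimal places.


c = -0.5 * (z(HR) + z(FAR))
z(0.76) = 0.7063
z(0.31) = -0.4959
c = -0.5 * (0.7063 + -0.4959)
= -0.5 * 0.2104
= -0.11


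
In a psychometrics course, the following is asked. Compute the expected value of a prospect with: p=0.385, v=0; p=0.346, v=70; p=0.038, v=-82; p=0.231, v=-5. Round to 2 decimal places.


EU = sum(p_i * v_i)
0.385 * 0 = 0.0
0.346 * 70 = 24.22
0.038 * -82 = -3.116
0.231 * -5 = -1.155
EU = 0.0 + 24.22 + -3.116 + -1.155
= 19.95


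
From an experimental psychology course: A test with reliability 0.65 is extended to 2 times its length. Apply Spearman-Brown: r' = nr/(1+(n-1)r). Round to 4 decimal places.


r_new = n*r / (1 + (n-1)*r)
Numerator = 2 * 0.65 = 1.3
Denominator = 1 + 1 * 0.65 = 1.65
r_new = 1.3 / 1.65
= 0.7879


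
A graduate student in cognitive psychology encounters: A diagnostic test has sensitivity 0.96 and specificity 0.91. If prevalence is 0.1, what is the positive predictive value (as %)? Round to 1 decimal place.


PPV = (sens * prev) / (sens * prev + (1-spec) * (1-prev))
Numerator = 0.96 * 0.1 = 0.096
P(positive and no disease) = (1 - spec) * (1 - prev) = (1 - 0.91) * (1 - 0.1) = 0.081
Denominator = 0.096 + 0.081 = 0.177
PPV = 0.096 / 0.177 = 0.542373
As percentage = 54.2


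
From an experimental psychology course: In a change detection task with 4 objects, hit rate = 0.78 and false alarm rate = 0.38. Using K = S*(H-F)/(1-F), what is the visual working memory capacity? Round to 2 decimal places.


K = S * (H - F) / (1 - F)
H - F = 0.4
1 - F = 0.62
K = 4 * 0.4 / 0.62
= 2.58


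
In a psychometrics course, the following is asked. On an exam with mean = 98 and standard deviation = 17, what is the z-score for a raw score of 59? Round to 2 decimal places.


z = (X - mu) / sigma
= (59 - 98) / 17
= -39 / 17
= -2.29


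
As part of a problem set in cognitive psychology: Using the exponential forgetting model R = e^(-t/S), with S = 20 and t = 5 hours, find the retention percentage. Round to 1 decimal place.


R = e^(-t/S)
-t/S = -5/20 = -0.25
R = e^(-0.25) = 0.778801
Percentage = 0.778801 * 100
= 77.9


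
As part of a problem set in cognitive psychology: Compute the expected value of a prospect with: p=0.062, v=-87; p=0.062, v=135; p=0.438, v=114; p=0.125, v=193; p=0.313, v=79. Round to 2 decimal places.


EU = sum(p_i * v_i)
0.062 * -87 = -5.394
0.062 * 135 = 8.37
0.438 * 114 = 49.932
0.125 * 193 = 24.125
0.313 * 79 = 24.727
EU = -5.394 + 8.37 + 49.932 + 24.125 + 24.727
= 101.76


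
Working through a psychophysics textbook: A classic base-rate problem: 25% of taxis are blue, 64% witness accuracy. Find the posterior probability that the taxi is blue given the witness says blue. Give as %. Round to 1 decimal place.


P(blue | says blue) = P(says blue | blue)*P(blue) / [P(says blue | blue)*P(blue) + P(says blue | not blue)*P(not blue)]
Numerator = 0.64 * 0.25 = 0.16
False identification = 0.36 * 0.75 = 0.27
P = 0.16 / (0.16 + 0.27)
= 0.16 / 0.43
As percentage = 37.2


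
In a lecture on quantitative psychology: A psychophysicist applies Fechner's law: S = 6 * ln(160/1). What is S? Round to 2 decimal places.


S = 6 * ln(160/1)
I/I0 = 160.0
ln(160.0) = 5.0752
S = 6 * 5.0752
= 30.45


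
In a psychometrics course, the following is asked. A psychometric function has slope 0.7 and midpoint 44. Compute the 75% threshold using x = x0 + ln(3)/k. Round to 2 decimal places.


At P = 0.75: 0.75 = 1/(1 + e^(-k*(x-x0)))
Solving: e^(-k*(x-x0)) = 1/3
x = x0 + ln(3)/k
ln(3) = 1.0986
x = 44 + 1.0986/0.7
= 44 + 1.5694
= 45.57


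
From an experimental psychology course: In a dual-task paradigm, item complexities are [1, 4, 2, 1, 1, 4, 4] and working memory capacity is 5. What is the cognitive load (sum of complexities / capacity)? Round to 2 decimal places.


Total complexity = 1 + 4 + 2 + 1 + 1 + 4 + 4 = 17
Load = total / capacity = 17 / 5
= 3.40


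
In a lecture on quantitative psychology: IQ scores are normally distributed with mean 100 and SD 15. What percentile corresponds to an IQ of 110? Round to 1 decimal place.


z = (IQ - mean) / SD
z = (110 - 100) / 15 = 0.6667
Percentile = Phi(0.6667) * 100
Phi(0.6667) = 0.747518
= 74.8


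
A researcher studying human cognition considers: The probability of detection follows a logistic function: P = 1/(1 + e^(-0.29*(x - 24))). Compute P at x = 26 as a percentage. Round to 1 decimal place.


P(x) = 1/(1 + e^(-0.29*(26 - 24)))
Exponent = -0.29 * 2 = -0.58
e^(-0.58) = 0.559898
P = 1/(1 + 0.559898) = 0.641068
Percentage = 64.1


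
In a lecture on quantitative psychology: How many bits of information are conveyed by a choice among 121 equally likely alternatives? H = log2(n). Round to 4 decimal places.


H = log2(n)
H = log2(121)
= 6.9189


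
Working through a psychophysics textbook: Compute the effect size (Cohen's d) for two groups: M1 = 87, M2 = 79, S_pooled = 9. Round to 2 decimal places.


Cohen's d = (M1 - M2) / S_pooled
= (87 - 79) / 9
= 8 / 9
= 0.89


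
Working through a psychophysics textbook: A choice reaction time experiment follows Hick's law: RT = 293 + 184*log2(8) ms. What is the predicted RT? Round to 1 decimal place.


RT = 293 + 184 * log2(8)
log2(8) = 3.0
RT = 293 + 184 * 3.0
= 293 + 552.0
= 845.0 ms


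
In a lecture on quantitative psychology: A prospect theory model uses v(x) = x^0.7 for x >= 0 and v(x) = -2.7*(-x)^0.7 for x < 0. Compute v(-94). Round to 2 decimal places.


Since x = -94 < 0, use v(x) = -lambda*(-x)^alpha
(-x) = 94
94^0.7 = 24.0541
v(-94) = -2.7 * 24.0541
= -64.95


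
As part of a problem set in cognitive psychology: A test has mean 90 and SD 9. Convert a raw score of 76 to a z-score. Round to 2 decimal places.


z = (X - mu) / sigma
= (76 - 90) / 9
= -14 / 9
= -1.56


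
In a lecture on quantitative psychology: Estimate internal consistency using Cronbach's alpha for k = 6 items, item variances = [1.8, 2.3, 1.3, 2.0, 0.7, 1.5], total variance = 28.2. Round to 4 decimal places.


alpha = (k/(k-1)) * (1 - sum(s_i^2)/s_total^2)
sum(item variances) = 9.6
k/(k-1) = 6/5 = 1.2
1 - 9.6/28.2 = 1 - 0.340426 = 0.659574
alpha = 1.2 * 0.659574
= 0.7915


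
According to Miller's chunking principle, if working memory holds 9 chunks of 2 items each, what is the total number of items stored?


Total items = chunks * items_per_chunk
= 9 * 2
= 18


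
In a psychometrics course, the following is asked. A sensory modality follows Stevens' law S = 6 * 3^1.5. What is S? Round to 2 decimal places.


S = 6 * 3^1.5
3^1.5 = 5.1962
S = 6 * 5.1962
= 31.18


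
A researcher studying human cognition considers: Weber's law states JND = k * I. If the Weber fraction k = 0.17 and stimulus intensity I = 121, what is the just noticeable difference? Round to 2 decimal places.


JND = k * I
JND = 0.17 * 121
= 20.57


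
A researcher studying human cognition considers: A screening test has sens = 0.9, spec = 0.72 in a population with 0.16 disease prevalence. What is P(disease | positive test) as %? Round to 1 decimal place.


PPV = (sens * prev) / (sens * prev + (1-spec) * (1-prev))
Numerator = 0.9 * 0.16 = 0.144
P(positive and no disease) = (1 - spec) * (1 - prev) = (1 - 0.72) * (1 - 0.16) = 0.2352
Denominator = 0.144 + 0.2352 = 0.3792
PPV = 0.144 / 0.3792 = 0.379747
As percentage = 38.0


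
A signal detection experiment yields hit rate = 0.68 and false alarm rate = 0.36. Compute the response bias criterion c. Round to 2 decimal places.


c = -0.5 * (z(HR) + z(FAR))
z(0.68) = 0.4677
z(0.36) = -0.3585
c = -0.5 * (0.4677 + -0.3585)
= -0.5 * 0.1092
= -0.05


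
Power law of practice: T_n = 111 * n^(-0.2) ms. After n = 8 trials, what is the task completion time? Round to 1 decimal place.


T_n = 111 * 8^(-0.2)
8^(-0.2) = 0.659754
T_n = 111 * 0.659754
= 73.2 ms


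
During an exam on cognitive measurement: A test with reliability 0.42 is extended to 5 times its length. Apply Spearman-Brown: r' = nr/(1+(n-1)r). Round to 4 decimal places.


r_new = n*r / (1 + (n-1)*r)
Numerator = 5 * 0.42 = 2.1
Denominator = 1 + 4 * 0.42 = 2.68
r_new = 2.1 / 2.68
= 0.7836


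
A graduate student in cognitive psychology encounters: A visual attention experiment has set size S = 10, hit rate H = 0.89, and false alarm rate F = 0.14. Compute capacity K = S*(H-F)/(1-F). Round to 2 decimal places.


K = S * (H - F) / (1 - F)
H - F = 0.75
1 - F = 0.86
K = 10 * 0.75 / 0.86
= 8.72


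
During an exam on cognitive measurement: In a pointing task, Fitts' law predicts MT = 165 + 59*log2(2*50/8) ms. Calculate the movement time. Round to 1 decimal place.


MT = 165 + 59 * log2(2*50/8)
2D/W = 12.5
log2(12.5) = 3.6439
MT = 165 + 59 * 3.6439
= 380.0 ms


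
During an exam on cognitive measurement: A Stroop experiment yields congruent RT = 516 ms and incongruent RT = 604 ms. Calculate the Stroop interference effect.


Stroop effect = RT(incongruent) - RT(congruent)
= 604 - 516
= 88 ms


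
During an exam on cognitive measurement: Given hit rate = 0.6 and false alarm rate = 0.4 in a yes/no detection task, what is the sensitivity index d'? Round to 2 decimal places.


d' = z(HR) - z(FAR)
z(0.6) = 0.2533
z(0.4) = -0.2533
d' = 0.2533 - -0.2533
= 0.51


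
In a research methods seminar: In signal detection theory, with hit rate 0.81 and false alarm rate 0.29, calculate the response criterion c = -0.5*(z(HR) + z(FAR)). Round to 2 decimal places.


c = -0.5 * (z(HR) + z(FAR))
z(0.81) = 0.8779
z(0.29) = -0.5534
c = -0.5 * (0.8779 + -0.5534)
= -0.5 * 0.3245
= -0.16


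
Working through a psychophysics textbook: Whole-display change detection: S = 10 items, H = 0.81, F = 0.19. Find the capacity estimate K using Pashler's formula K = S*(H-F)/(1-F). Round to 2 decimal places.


K = S * (H - F) / (1 - F)
H - F = 0.62
1 - F = 0.81
K = 10 * 0.62 / 0.81
= 7.65


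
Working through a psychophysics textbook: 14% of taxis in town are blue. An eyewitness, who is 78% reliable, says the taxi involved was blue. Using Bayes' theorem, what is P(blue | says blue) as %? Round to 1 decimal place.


P(blue | says blue) = P(says blue | blue)*P(blue) / [P(says blue | blue)*P(blue) + P(says blue | not blue)*P(not blue)]
Numerator = 0.78 * 0.14 = 0.1092
False identification = 0.22 * 0.86 = 0.1892
P = 0.1092 / (0.1092 + 0.1892)
= 0.1092 / 0.2984
As percentage = 36.6


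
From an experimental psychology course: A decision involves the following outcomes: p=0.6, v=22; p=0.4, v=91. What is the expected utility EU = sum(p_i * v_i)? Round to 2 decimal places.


EU = sum(p_i * v_i)
0.6 * 22 = 13.2
0.4 * 91 = 36.4
EU = 13.2 + 36.4
= 49.60


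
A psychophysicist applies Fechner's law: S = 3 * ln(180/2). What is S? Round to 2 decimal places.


S = 3 * ln(180/2)
I/I0 = 90.0
ln(90.0) = 4.4998
S = 3 * 4.4998
= 13.50


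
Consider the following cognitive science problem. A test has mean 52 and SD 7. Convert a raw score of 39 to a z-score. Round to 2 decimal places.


z = (X - mu) / sigma
= (39 - 52) / 7
= -13 / 7
= -1.86


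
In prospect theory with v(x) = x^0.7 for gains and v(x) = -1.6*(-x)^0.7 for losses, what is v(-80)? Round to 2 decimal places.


Since x = -80 < 0, use v(x) = -lambda*(-x)^alpha
(-x) = 80
80^0.7 = 21.4864
v(-80) = -1.6 * 21.4864
= -34.38


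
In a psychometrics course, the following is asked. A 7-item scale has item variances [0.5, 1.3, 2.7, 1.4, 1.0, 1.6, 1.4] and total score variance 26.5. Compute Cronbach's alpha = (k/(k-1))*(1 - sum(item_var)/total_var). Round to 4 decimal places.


alpha = (k/(k-1)) * (1 - sum(s_i^2)/s_total^2)
sum(item variances) = 9.9
k/(k-1) = 7/6 = 1.166667
1 - 9.9/26.5 = 1 - 0.373585 = 0.626415
alpha = 1.166667 * 0.626415
= 0.7308


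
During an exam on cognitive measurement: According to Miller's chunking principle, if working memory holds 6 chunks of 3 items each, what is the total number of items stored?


Total items = chunks * items_per_chunk
= 6 * 3
= 18


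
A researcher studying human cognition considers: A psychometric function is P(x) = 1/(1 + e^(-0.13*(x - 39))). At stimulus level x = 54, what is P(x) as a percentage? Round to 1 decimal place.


P(x) = 1/(1 + e^(-0.13*(54 - 39)))
Exponent = -0.13 * 15 = -1.95
e^(-1.95) = 0.142274
P = 1/(1 + 0.142274) = 0.875447
Percentage = 87.5


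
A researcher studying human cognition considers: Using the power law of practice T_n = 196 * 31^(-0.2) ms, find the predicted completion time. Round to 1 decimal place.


T_n = 196 * 31^(-0.2)
31^(-0.2) = 0.503185
T_n = 196 * 0.503185
= 98.6 ms


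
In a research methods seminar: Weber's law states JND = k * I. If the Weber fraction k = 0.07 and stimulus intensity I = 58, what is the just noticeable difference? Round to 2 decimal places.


JND = k * I
JND = 0.07 * 58
= 4.06


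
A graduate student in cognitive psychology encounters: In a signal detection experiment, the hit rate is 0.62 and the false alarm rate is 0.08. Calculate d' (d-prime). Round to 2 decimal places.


d' = z(HR) - z(FAR)
z(0.62) = 0.3055
z(0.08) = -1.4051
d' = 0.3055 - -1.4051
= 1.71


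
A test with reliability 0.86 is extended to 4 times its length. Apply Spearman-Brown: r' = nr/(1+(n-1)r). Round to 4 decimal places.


r_new = n*r / (1 + (n-1)*r)
Numerator = 4 * 0.86 = 3.44
Denominator = 1 + 3 * 0.86 = 3.58
r_new = 3.44 / 3.58
= 0.9609


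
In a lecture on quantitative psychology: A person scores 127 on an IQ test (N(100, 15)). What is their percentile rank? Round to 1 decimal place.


z = (IQ - mean) / SD
z = (127 - 100) / 15 = 1.8
Percentile = Phi(1.8) * 100
Phi(1.8) = 0.96407
= 96.4


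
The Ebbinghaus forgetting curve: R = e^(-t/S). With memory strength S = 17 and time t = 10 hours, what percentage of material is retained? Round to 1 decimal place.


R = e^(-t/S)
-t/S = -10/17 = -0.588235
R = e^(-0.588235) = 0.555307
Percentage = 0.555307 * 100
= 55.5


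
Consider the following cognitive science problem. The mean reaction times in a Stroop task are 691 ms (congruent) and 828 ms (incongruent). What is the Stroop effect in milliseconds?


Stroop effect = RT(incongruent) - RT(congruent)
= 828 - 691
= 137 ms


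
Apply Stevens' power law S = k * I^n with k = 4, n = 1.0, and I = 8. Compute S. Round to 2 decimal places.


S = 4 * 8^1.0
8^1.0 = 8.0
S = 4 * 8.0
= 32.00


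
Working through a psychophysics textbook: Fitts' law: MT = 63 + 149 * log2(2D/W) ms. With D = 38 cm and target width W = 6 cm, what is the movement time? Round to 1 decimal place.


MT = 63 + 149 * log2(2*38/6)
2D/W = 12.666667
log2(12.666667) = 3.663
MT = 63 + 149 * 3.663
= 608.8 ms


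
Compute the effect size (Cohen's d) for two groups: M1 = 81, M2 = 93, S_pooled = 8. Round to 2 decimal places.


Cohen's d = (M1 - M2) / S_pooled
= (81 - 93) / 8
= -12 / 8
= -1.50


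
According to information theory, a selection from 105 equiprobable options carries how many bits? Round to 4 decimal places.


H = log2(n)
H = log2(105)
= 6.7142


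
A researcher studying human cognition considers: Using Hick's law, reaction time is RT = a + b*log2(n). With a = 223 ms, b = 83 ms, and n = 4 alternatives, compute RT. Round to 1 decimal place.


RT = 223 + 83 * log2(4)
log2(4) = 2.0
RT = 223 + 83 * 2.0
= 223 + 166.0
= 389.0 ms


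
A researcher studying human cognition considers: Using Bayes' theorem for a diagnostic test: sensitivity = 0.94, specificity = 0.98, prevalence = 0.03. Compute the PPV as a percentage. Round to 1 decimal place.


PPV = (sens * prev) / (sens * prev + (1-spec) * (1-prev))
Numerator = 0.94 * 0.03 = 0.0282
P(positive and no disease) = (1 - spec) * (1 - prev) = (1 - 0.98) * (1 - 0.03) = 0.0194
Denominator = 0.0282 + 0.0194 = 0.0476
PPV = 0.0282 / 0.0476 = 0.592437
As percentage = 59.2


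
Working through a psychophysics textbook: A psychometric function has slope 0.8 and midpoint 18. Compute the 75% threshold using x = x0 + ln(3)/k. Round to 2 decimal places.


At P = 0.75: 0.75 = 1/(1 + e^(-k*(x-x0)))
Solving: e^(-k*(x-x0)) = 1/3
x = x0 + ln(3)/k
ln(3) = 1.0986
x = 18 + 1.0986/0.8
= 18 + 1.3732
= 19.37


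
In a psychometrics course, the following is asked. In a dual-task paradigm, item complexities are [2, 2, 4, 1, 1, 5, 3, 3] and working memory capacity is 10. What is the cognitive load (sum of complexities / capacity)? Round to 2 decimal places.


Total complexity = 2 + 2 + 4 + 1 + 1 + 5 + 3 + 3 = 21
Load = total / capacity = 21 / 10
= 2.10


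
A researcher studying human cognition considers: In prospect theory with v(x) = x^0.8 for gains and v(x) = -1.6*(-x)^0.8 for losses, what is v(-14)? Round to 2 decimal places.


Since x = -14 < 0, use v(x) = -lambda*(-x)^alpha
(-x) = 14
14^0.8 = 8.2585
v(-14) = -1.6 * 8.2585
= -13.21


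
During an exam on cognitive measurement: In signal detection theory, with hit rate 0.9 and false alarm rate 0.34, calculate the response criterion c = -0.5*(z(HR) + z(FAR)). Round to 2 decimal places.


c = -0.5 * (z(HR) + z(FAR))
z(0.9) = 1.2816
z(0.34) = -0.4125
c = -0.5 * (1.2816 + -0.4125)
= -0.5 * 0.8691
= -0.43


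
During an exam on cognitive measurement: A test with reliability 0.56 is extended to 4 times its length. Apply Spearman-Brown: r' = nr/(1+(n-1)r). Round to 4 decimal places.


r_new = n*r / (1 + (n-1)*r)
Numerator = 4 * 0.56 = 2.24
Denominator = 1 + 3 * 0.56 = 2.68
r_new = 2.24 / 2.68
= 0.8358


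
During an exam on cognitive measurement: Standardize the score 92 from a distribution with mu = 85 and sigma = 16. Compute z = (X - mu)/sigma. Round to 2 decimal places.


z = (X - mu) / sigma
= (92 - 85) / 16
= 7 / 16
= 0.44


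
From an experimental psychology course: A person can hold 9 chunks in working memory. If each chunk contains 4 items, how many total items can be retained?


Total items = chunks * items_per_chunk
= 9 * 4
= 36


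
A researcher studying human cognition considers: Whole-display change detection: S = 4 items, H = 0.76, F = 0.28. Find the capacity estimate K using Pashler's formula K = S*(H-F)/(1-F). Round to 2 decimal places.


K = S * (H - F) / (1 - F)
H - F = 0.48
1 - F = 0.72
K = 4 * 0.48 / 0.72
= 2.67


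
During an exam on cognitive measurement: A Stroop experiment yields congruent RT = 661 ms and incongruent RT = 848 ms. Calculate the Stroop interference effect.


Stroop effect = RT(incongruent) - RT(congruent)
= 848 - 661
= 187 ms


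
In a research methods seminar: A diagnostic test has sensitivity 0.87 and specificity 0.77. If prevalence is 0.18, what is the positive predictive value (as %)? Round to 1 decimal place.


PPV = (sens * prev) / (sens * prev + (1-spec) * (1-prev))
Numerator = 0.87 * 0.18 = 0.1566
P(positive and no disease) = (1 - spec) * (1 - prev) = (1 - 0.77) * (1 - 0.18) = 0.1886
Denominator = 0.1566 + 0.1886 = 0.3452
PPV = 0.1566 / 0.3452 = 0.45365
As percentage = 45.4


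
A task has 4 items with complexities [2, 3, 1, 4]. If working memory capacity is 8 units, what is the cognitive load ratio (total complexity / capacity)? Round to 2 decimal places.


Total complexity = 2 + 3 + 1 + 4 = 10
Load = total / capacity = 10 / 8
= 1.25


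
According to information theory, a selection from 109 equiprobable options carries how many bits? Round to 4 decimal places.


H = log2(n)
H = log2(109)
= 6.7682


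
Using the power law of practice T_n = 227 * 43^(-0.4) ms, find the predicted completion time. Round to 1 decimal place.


T_n = 227 * 43^(-0.4)
43^(-0.4) = 0.222133
T_n = 227 * 0.222133
= 50.4 ms


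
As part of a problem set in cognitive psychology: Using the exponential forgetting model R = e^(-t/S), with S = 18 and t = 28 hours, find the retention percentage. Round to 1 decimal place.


R = e^(-t/S)
-t/S = -28/18 = -1.555556
R = e^(-1.555556) = 0.211072
Percentage = 0.211072 * 100
= 21.1
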